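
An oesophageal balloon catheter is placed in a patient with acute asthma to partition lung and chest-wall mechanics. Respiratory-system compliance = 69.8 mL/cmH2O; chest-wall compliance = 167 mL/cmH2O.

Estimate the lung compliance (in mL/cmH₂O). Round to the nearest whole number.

120

1/CL = 1/Crs − 1/Ccw.
1/CL = 1/69.8 − 1/167 = 0.008339.
CL = 119.92 mL/cmH2O.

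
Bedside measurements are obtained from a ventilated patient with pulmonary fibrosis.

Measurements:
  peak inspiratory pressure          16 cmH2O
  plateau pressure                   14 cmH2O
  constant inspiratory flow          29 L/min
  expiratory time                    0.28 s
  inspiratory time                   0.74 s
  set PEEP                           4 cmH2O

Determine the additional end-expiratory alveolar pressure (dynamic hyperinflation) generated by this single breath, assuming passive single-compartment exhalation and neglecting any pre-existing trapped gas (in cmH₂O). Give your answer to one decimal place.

1.5

Flow: 29 L/min ÷ 60 = 0.4833 L/s.
Vt = flow × Ti = 0.4833 L/s × 0.74 s × 1000 mL/L = 357.64 mL.
R = (PIP − Pplat)/V̇ = (16 − 14) / 0.4833 = 2.0/0.4833 = 4.138 cmH2O·s/L.
C = Vt/(Pplat − PEEP) = 357.64 / (14 − 4) = 357.64/10.0 = 35.764 mL/cmH2O.
τ = R × C = 4.138 × 0.03576 L/cmH2O = 0.148 s.
Fraction remaining = e^(−Te/τ) = e^(−0.28/0.148) = 0.1508; trapped volume = 357.64 × 0.1508 = 53.932 mL.
Additional alveolar pressure from trapping ≈ V_trapped / C = 53.932 / 35.764 = 1.508 cmH2O.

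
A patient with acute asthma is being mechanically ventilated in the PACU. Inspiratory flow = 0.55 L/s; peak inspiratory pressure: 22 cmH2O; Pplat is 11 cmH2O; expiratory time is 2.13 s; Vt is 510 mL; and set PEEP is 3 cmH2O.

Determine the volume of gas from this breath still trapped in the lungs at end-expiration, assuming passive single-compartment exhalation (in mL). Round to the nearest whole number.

96

R = (PIP − Pplat)/V̇ = (22 − 11) / 0.55 = 11.0/0.55 = 20.0 cmH2O·s/L.
C = Vt/(Pplat − PEEP) = 510.0 / (11 − 3) = 510.0/8.0 = 63.75 mL/cmH2O.
τ = R × C = 20.0 × 0.06375 L/cmH2O = 1.275 s.
Fraction remaining = e^(−Te/τ) = e^(−2.13/1.275) = 0.1881.
Trapped volume = 510.0 × 0.1881 = 95.931 mL.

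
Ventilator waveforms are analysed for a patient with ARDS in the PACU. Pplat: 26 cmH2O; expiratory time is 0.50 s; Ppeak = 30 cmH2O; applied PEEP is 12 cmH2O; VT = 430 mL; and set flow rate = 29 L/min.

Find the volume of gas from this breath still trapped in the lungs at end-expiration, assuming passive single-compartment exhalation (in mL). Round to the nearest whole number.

60

Flow: 29 L/min ÷ 60 = 0.4833 L/s.
R = (PIP − Pplat)/V̇ = (30 − 26) / 0.4833 = 4.0/0.4833 = 8.276 cmH2O·s/L.
C = Vt/(Pplat − PEEP) = 430.0 / (26 − 12) = 430.0/14.0 = 30.714 mL/cmH2O.
τ = R × C = 8.276 × 0.03071 L/cmH2O = 0.2542 s.
Fraction remaining = e^(−Te/τ) = e^(−0.50/0.2542) = 0.1399.
Trapped volume = 430.0 × 0.1399 = 60.157 mL.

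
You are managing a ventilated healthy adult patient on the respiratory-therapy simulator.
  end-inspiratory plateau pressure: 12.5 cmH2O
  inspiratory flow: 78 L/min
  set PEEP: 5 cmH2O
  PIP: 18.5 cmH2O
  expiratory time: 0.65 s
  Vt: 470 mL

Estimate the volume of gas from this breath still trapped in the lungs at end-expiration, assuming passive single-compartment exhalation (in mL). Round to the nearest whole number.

Flow: 78 L/min ÷ 60 = 1.3 L/s.
R = (PIP − Pplat)/V̇ = (18.5 − 12.5) / 1.3 = 6.0/1.3 = 4.615 cmH2O·s/L.
C = Vt/(Pplat − PEEP) = 470.0 / (12.5 − 5) = 470.0/7.5 = 62.667 mL/cmH2O.
τ = R × C = 4.615 × 0.06267 L/cmH2O = 0.2892 s.
Fraction remaining = e^(−Te/τ) = e^(−0.65/0.2892) = 0.1057.
Trapped volume = 470.0 × 0.1057 = 49.679 mL.

50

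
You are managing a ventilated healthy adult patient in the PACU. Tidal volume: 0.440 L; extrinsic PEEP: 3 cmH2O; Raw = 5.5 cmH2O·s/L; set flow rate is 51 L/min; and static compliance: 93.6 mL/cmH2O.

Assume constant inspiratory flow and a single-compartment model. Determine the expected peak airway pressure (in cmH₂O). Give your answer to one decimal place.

12.4

Flow: 51 L/min ÷ 60 = 0.85 L/s.
Equation of motion (constant flow): PIP = Vt/C + R·V̇ + PEEP.
PIP = 440/93.6 + 5.5×0.85 + 3 = 4.701 + 4.675 + 3 = 12.376 cmH2O.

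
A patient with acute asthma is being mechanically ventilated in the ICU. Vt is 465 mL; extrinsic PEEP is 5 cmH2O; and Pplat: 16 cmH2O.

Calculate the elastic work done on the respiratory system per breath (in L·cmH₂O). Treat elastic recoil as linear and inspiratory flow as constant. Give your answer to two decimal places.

Elastic work ≈ ½ × (Pplat − PEEP) × Vt = 0.5 × (16 − 5) × 0.465 L = 0.5 × 11.0 × 0.465 = 2.558 L·cmH2O.

2.56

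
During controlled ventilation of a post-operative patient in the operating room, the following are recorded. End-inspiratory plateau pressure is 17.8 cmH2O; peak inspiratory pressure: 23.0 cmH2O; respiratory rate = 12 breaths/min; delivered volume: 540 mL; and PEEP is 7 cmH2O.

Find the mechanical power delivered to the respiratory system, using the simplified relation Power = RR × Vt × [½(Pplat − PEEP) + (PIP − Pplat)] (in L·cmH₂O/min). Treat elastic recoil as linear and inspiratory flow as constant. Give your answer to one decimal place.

68.7

Per-breath work = Vt × [½(Pplat−PEEP) + (PIP−Pplat)] = 0.540 × [0.5×10.8 + 5.2] = 0.540 × 10.6 = 5.724 L·cmH2O.
Power = 12 × 5.724 = 68.688 L·cmH2O/min.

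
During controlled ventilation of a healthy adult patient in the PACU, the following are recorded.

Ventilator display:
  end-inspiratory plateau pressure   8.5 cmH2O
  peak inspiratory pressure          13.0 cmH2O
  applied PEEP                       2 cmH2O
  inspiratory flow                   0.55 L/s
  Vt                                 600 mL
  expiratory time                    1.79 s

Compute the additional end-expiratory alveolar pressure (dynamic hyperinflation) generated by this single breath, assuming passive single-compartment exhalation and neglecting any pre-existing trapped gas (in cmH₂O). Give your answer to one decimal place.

0.6

R = (PIP − Pplat)/V̇ = (13.0 − 8.5) / 0.55 = 4.5/0.55 = 8.182 cmH2O·s/L.
C = Vt/(Pplat − PEEP) = 600.0 / (8.5 − 2) = 600.0/6.5 = 92.308 mL/cmH2O.
τ = R × C = 8.182 × 0.09231 L/cmH2O = 0.7553 s.
Fraction remaining = e^(−Te/τ) = e^(−1.79/0.7553) = 0.09349; trapped volume = 600.0 × 0.09349 = 56.094 mL.
Additional alveolar pressure from trapping ≈ V_trapped / C = 56.094 / 92.308 = 0.6077 cmH2O.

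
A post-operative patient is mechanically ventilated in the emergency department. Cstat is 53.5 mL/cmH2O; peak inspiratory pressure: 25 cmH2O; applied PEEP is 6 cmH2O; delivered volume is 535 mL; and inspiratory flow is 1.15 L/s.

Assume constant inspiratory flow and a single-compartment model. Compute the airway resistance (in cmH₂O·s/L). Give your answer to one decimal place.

7.8

Equation of motion (constant flow): PIP = Vt/C + R·V̇ + PEEP.
R·V̇ = PIP − Vt/C − PEEP = 25 − 535/53.5 − 6 = 25 − 10.0 − 6 = 9.0 cmH2O.
R = 9.0 / 1.15 = 7.826 cmH2O·s/L.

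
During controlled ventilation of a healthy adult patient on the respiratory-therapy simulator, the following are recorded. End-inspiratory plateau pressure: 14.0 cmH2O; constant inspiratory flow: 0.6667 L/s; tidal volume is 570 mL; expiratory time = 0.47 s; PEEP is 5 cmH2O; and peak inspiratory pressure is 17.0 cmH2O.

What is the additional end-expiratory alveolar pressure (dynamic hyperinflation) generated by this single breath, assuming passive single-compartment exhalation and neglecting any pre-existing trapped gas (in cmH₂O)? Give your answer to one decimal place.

1.7

R = (PIP − Pplat)/V̇ = (17.0 − 14.0) / 0.6667 = 3.0/0.6667 = 4.5 cmH2O·s/L.
C = Vt/(Pplat − PEEP) = 570.0 / (14.0 − 5) = 570.0/9.0 = 63.333 mL/cmH2O.
τ = R × C = 4.5 × 0.06333 L/cmH2O = 0.285 s.
Fraction remaining = e^(−Te/τ) = e^(−0.47/0.285) = 0.1922; trapped volume = 570.0 × 0.1922 = 109.55 mL.
Additional alveolar pressure from trapping ≈ V_trapped / C = 109.55 / 63.333 = 1.73 cmH2O.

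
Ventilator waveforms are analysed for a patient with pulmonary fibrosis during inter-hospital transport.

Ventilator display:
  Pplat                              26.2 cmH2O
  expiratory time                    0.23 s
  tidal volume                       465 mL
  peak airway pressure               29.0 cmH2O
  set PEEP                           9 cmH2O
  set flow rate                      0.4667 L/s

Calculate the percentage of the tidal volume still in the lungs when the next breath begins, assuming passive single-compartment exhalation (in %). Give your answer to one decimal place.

24.2

R = (PIP − Pplat)/V̇ = (29.0 − 26.2) / 0.4667 = 2.8/0.4667 = 6.0 cmH2O·s/L.
C = Vt/(Pplat − PEEP) = 465.0 / (26.2 − 9) = 465.0/17.2 = 27.035 mL/cmH2O.
τ = R × C = 6.0 × 0.02704 L/cmH2O = 0.1622 s.
Fraction remaining at end-expiration = e^(−Te/τ) = e^(−0.23/0.1622) = 0.2422 → 24.22%.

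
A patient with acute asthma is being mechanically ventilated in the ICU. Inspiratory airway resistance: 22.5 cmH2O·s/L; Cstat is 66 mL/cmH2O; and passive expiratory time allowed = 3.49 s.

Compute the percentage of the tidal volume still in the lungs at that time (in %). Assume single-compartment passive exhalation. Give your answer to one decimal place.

τ = R × C = 22.5 × 66 mL/cmH2O = 22.5 × 0.066 L/cmH2O = 1.485 s.
Passive exhalation: V(t)/V₀ = e^(−t/τ) = e^(−3.49/1.485) = 0.09535.
Fraction remaining = 0.09535 → 9.535%.

9.5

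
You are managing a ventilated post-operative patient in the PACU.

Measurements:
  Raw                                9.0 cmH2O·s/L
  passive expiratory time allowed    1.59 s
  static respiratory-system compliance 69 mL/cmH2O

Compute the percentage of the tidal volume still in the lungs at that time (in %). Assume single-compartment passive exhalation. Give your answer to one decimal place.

τ = R × C = 9.0 × 69 mL/cmH2O = 9.0 × 0.069 L/cmH2O = 0.621 s.
Passive exhalation: V(t)/V₀ = e^(−t/τ) = e^(−1.59/0.621) = 0.07727.
Fraction remaining = 0.07727 → 7.727%.

7.7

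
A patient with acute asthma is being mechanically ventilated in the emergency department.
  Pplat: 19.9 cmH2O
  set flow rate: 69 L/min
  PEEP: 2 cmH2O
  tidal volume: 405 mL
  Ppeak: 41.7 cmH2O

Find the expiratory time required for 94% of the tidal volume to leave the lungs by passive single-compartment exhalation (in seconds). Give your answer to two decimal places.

Flow: 69 L/min ÷ 60 = 1.15 L/s.
R = (PIP − Pplat)/V̇ = (41.7 − 19.9) / 1.15 = 21.8/1.15 = 18.957 cmH2O·s/L.
C = Vt/(Pplat − PEEP) = 405.0 / (19.9 − 2) = 405.0/17.9 = 22.626 mL/cmH2O.
τ = R × C = 18.957 × 0.02263 L/cmH2O = 0.429 s.
t = −τ·ln(1 − 0.94) = −0.429·ln(0.06) = 1.207 s.

1.21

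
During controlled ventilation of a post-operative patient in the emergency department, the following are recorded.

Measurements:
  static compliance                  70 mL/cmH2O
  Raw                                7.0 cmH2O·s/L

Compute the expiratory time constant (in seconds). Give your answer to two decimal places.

τ = R × C = 7.0 × 70 mL/cmH2O = 7.0 × 0.070 L/cmH2O = 0.49 s.

0.49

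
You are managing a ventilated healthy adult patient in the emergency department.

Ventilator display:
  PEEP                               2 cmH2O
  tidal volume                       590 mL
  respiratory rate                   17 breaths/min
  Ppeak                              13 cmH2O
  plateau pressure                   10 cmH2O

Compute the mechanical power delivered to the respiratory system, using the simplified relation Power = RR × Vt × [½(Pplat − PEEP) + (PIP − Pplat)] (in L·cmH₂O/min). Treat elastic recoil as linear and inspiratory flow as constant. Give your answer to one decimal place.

70.2

Per-breath work = Vt × [½(Pplat−PEEP) + (PIP−Pplat)] = 0.590 × [0.5×8.0 + 3.0] = 0.590 × 7.0 = 4.13 L·cmH2O.
Power = 17 × 4.13 = 70.21 L·cmH2O/min.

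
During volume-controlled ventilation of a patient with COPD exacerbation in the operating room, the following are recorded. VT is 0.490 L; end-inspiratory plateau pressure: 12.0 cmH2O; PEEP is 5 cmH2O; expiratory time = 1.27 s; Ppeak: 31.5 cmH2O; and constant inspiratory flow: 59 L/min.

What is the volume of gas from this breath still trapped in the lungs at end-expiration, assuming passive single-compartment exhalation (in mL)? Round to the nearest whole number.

196

Flow: 59 L/min ÷ 60 = 0.9833 L/s.
R = (PIP − Pplat)/V̇ = (31.5 − 12.0) / 0.9833 = 19.5/0.9833 = 19.831 cmH2O·s/L.
C = Vt/(Pplat − PEEP) = 490.0 / (12.0 − 5) = 490.0/7.0 = 70.0 mL/cmH2O.
τ = R × C = 19.831 × 0.07 L/cmH2O = 1.388 s.
Fraction remaining = e^(−Te/τ) = e^(−1.27/1.388) = 0.4005.
Trapped volume = 490.0 × 0.4005 = 196.25 mL.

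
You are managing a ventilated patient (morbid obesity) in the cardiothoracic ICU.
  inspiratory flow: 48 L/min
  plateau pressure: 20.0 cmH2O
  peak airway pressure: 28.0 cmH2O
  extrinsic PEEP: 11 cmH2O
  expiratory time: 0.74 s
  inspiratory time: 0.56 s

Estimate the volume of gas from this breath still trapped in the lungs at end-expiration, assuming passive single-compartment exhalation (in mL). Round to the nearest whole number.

101

Flow: 48 L/min ÷ 60 = 0.8 L/s.
Vt = flow × Ti = 0.8 L/s × 0.56 s × 1000 mL/L = 448.0 mL.
R = (PIP − Pplat)/V̇ = (28.0 − 20.0) / 0.8 = 8.0/0.8 = 10.0 cmH2O·s/L.
C = Vt/(Pplat − PEEP) = 448.0 / (20.0 − 11) = 448.0/9.0 = 49.778 mL/cmH2O.
τ = R × C = 10.0 × 0.04978 L/cmH2O = 0.4978 s.
Fraction remaining = e^(−Te/τ) = e^(−0.74/0.4978) = 0.2262.
Trapped volume = 448.0 × 0.2262 = 101.34 mL.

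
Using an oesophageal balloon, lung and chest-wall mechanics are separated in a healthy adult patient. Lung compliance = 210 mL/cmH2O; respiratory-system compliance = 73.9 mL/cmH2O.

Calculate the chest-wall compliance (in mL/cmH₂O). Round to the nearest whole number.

1/Ccw = 1/Crs − 1/CL.
1/Ccw = 1/73.9 − 1/210 = 0.00877.
Ccw = 114.03 mL/cmH2O.

114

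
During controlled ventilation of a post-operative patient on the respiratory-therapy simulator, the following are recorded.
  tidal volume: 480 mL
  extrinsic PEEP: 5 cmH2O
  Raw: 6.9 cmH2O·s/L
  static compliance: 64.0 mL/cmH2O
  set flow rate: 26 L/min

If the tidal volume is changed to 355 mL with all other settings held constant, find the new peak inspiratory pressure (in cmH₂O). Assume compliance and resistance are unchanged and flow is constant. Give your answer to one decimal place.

13.5

Flow: 26 L/min ÷ 60 = 0.4333 L/s.
PIP = Vt/C + R·V̇ + PEEP (constant-flow equation of motion).
Only the elastic term changes: ΔPIP = ΔVt / C = (355 − 480) / 64.0 = -1.953 cmH2O.
Original PIP = 480/64.0 + 6.9×0.4333 + 5 = 15.49 cmH2O; new PIP = 15.49 + (-1.953) = 13.537 cmH2O.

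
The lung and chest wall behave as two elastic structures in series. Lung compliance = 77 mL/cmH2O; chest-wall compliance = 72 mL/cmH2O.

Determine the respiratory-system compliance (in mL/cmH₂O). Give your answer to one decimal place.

Lung and chest wall are elastances in series: 1/Crs = 1/CL + 1/Ccw.
1/Crs = 1/77 + 1/72 = 0.02688.
Crs = 37.202 mL/cmH2O.

37.2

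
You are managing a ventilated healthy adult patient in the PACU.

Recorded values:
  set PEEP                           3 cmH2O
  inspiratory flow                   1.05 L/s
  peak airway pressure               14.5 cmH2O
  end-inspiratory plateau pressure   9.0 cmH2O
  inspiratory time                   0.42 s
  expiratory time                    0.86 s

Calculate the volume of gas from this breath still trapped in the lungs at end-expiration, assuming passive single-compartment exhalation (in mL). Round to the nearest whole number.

Vt = flow × Ti = 1.05 L/s × 0.42 s × 1000 mL/L = 441.0 mL.
R = (PIP − Pplat)/V̇ = (14.5 − 9.0) / 1.05 = 5.5/1.05 = 5.238 cmH2O·s/L.
C = Vt/(Pplat − PEEP) = 441.0 / (9.0 − 3) = 441.0/6.0 = 73.5 mL/cmH2O.
τ = R × C = 5.238 × 0.0735 L/cmH2O = 0.385 s.
Fraction remaining = e^(−Te/τ) = e^(−0.86/0.385) = 0.1071.
Trapped volume = 441.0 × 0.1071 = 47.231 mL.

47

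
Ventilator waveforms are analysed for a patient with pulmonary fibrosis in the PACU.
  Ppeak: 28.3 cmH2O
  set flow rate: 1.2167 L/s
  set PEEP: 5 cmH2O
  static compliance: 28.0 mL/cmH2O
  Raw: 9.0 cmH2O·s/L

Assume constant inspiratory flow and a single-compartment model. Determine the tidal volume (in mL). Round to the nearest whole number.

346

Equation of motion (constant flow): PIP = Vt/C + R·V̇ + PEEP.
Vt/C = PIP − R·V̇ − PEEP = 28.3 − 10.95 − 5 = 12.35 cmH2O.
Vt = C × 12.35 = 28.0 × 12.35 = 345.8 mL.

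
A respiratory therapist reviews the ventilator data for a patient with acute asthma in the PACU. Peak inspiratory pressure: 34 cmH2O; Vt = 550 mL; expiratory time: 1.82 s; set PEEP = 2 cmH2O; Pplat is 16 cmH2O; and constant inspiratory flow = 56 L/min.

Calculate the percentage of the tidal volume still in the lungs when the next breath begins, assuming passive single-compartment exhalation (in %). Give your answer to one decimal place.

9.1

Flow: 56 L/min ÷ 60 = 0.9333 L/s.
R = (PIP − Pplat)/V̇ = (34 − 16) / 0.9333 = 18.0/0.9333 = 19.286 cmH2O·s/L.
C = Vt/(Pplat − PEEP) = 550.0 / (16 − 2) = 550.0/14.0 = 39.286 mL/cmH2O.
τ = R × C = 19.286 × 0.03929 L/cmH2O = 0.7577 s.
Fraction remaining at end-expiration = e^(−Te/τ) = e^(−1.82/0.7577) = 0.09054 → 9.054%.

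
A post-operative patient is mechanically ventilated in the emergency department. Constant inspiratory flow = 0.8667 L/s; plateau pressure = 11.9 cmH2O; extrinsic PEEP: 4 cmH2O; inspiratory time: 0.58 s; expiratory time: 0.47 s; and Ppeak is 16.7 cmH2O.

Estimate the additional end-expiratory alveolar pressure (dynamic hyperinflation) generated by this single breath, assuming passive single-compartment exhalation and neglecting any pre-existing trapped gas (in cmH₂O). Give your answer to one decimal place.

2.1

Vt = flow × Ti = 0.8667 L/s × 0.58 s × 1000 mL/L = 502.69 mL.
R = (PIP − Pplat)/V̇ = (16.7 − 11.9) / 0.8667 = 4.8/0.8667 = 5.538 cmH2O·s/L.
C = Vt/(Pplat − PEEP) = 502.69 / (11.9 − 4) = 502.69/7.9 = 63.632 mL/cmH2O.
τ = R × C = 5.538 × 0.06363 L/cmH2O = 0.3524 s.
Fraction remaining = e^(−Te/τ) = e^(−0.47/0.3524) = 0.2635; trapped volume = 502.69 × 0.2635 = 132.46 mL.
Additional alveolar pressure from trapping ≈ V_trapped / C = 132.46 / 63.632 = 2.082 cmH2O.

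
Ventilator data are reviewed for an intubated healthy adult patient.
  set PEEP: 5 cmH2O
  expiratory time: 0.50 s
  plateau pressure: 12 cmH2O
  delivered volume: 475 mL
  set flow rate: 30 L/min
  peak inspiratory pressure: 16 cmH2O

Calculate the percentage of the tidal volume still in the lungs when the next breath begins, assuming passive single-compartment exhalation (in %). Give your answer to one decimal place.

39.8

Flow: 30 L/min ÷ 60 = 0.5 L/s.
R = (PIP − Pplat)/V̇ = (16 − 12) / 0.5 = 4.0/0.5 = 8.0 cmH2O·s/L.
C = Vt/(Pplat − PEEP) = 475.0 / (12 − 5) = 475.0/7.0 = 67.857 mL/cmH2O.
τ = R × C = 8.0 × 0.06786 L/cmH2O = 0.5429 s.
Fraction remaining at end-expiration = e^(−Te/τ) = e^(−0.50/0.5429) = 0.3981 → 39.81%.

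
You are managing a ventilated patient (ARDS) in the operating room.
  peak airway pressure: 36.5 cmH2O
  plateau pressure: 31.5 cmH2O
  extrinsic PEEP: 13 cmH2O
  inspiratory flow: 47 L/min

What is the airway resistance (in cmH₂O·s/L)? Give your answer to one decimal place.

Flow: 47 L/min ÷ 60 = 0.7833 L/s.
Raw = (PIP − Pplat) / flow = (36.5 − 31.5) / 0.7833 = 5.0 / 0.7833 = 6.383 cmH2O·s/L.

6.4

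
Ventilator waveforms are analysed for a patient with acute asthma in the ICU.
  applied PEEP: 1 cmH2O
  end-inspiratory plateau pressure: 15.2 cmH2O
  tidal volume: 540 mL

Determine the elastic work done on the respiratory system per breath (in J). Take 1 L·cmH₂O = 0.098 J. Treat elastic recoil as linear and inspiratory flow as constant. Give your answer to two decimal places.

Elastic work ≈ ½ × (Pplat − PEEP) × Vt = 0.5 × (15.2 − 1) × 0.540 L = 0.5 × 14.2 × 0.540 = 3.834 L·cmH2O.
× 0.098 J/(L·cmH2O) → 0.3757 J.

0.38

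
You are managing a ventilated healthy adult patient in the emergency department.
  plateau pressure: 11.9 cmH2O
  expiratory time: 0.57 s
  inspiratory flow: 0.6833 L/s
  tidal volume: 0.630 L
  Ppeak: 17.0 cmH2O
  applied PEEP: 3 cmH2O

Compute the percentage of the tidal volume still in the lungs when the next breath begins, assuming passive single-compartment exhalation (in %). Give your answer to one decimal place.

R = (PIP − Pplat)/V̇ = (17.0 − 11.9) / 0.6833 = 5.1/0.6833 = 7.464 cmH2O·s/L.
C = Vt/(Pplat − PEEP) = 630.0 / (11.9 − 3) = 630.0/8.9 = 70.787 mL/cmH2O.
τ = R × C = 7.464 × 0.07079 L/cmH2O = 0.5284 s.
Fraction remaining at end-expiration = e^(−Te/τ) = e^(−0.57/0.5284) = 0.34 → 34.0%.

34.0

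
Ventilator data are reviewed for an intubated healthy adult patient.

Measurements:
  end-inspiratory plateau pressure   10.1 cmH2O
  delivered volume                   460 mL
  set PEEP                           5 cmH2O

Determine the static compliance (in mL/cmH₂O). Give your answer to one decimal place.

90.2

Cstat = Vt / (Pplat − PEEP) = 460 / (10.1 − 5) = 460 / 5.1 = 90.196 mL/cmH2O.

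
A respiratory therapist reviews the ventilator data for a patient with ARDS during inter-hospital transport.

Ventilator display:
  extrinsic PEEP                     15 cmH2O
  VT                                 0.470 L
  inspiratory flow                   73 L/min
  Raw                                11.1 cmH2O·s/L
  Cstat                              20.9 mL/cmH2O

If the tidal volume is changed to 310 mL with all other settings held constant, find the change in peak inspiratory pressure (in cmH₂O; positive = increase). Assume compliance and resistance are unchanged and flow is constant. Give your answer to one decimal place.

PIP = Vt/C + R·V̇ + PEEP (constant-flow equation of motion).
Only the elastic term changes: ΔPIP = ΔVt / C = (310 − 470) / 20.9 = -7.656 cmH2O.

-7.7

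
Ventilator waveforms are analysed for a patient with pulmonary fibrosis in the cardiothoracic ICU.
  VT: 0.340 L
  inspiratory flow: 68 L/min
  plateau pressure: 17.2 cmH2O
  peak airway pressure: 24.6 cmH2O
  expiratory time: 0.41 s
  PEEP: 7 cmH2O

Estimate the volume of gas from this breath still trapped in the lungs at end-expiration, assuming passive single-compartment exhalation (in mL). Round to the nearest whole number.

Flow: 68 L/min ÷ 60 = 1.1333 L/s.
R = (PIP − Pplat)/V̇ = (24.6 − 17.2) / 1.1333 = 7.4/1.1333 = 6.53 cmH2O·s/L.
C = Vt/(Pplat − PEEP) = 340.0 / (17.2 − 7) = 340.0/10.2 = 33.333 mL/cmH2O.
τ = R × C = 6.53 × 0.03333 L/cmH2O = 0.2176 s.
Fraction remaining = e^(−Te/τ) = e^(−0.41/0.2176) = 0.152.
Trapped volume = 340.0 × 0.152 = 51.68 mL.

52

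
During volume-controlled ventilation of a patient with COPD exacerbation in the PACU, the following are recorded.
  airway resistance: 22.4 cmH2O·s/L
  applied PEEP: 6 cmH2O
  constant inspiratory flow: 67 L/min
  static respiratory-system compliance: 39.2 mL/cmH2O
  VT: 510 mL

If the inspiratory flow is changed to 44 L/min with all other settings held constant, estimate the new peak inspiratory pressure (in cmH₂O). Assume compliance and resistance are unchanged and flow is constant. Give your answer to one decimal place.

35.4

Flow: 67 L/min ÷ 60 = 1.1167 L/s.
New flow: 44 L/min ÷ 60 = 0.7333 L/s.
PIP = Vt/C + R·V̇ + PEEP (constant-flow equation of motion).
Only the resistive term changes: ΔPIP = R × ΔV̇ = 22.4 × (0.7333 − 1.1167) = 22.4 × -0.3834 = -8.588 cmH2O.
Original PIP = 510/39.2 + 22.4×1.1167 + 6 = 44.024 cmH2O; new PIP = 44.024 + (-8.588) = 35.436 cmH2O.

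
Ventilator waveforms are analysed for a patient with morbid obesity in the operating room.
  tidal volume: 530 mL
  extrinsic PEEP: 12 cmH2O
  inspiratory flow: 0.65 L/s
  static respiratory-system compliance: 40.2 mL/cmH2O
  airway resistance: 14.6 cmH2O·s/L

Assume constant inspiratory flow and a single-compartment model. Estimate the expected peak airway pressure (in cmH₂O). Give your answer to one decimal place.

34.7

Equation of motion (constant flow): PIP = Vt/C + R·V̇ + PEEP.
PIP = 530/40.2 + 14.6×0.65 + 12 = 13.184 + 9.49 + 12 = 34.674 cmH2O.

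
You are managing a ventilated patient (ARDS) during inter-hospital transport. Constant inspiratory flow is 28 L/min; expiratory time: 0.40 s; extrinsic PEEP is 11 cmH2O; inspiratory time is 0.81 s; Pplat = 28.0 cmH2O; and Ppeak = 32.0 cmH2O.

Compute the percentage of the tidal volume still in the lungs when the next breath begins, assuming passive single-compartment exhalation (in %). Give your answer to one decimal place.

12.3

Flow: 28 L/min ÷ 60 = 0.4667 L/s.
Vt = flow × Ti = 0.4667 L/s × 0.81 s × 1000 mL/L = 378.03 mL.
R = (PIP − Pplat)/V̇ = (32.0 − 28.0) / 0.4667 = 4.0/0.4667 = 8.571 cmH2O·s/L.
C = Vt/(Pplat − PEEP) = 378.03 / (28.0 − 11) = 378.03/17.0 = 22.237 mL/cmH2O.
τ = R × C = 8.571 × 0.02224 L/cmH2O = 0.1906 s.
Fraction remaining at end-expiration = e^(−Te/τ) = e^(−0.40/0.1906) = 0.1226 → 12.26%.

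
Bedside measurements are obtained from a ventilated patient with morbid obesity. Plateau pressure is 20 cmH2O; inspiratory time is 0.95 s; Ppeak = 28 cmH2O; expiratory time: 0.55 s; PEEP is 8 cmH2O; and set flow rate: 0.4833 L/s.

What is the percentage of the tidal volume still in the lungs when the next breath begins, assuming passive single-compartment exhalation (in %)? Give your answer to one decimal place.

42.0

Vt = flow × Ti = 0.4833 L/s × 0.95 s × 1000 mL/L = 459.14 mL.
R = (PIP − Pplat)/V̇ = (28 − 20) / 0.4833 = 8.0/0.4833 = 16.553 cmH2O·s/L.
C = Vt/(Pplat − PEEP) = 459.14 / (20 − 8) = 459.14/12.0 = 38.262 mL/cmH2O.
τ = R × C = 16.553 × 0.03826 L/cmH2O = 0.6333 s.
Fraction remaining at end-expiration = e^(−Te/τ) = e^(−0.55/0.6333) = 0.4196 → 41.96%.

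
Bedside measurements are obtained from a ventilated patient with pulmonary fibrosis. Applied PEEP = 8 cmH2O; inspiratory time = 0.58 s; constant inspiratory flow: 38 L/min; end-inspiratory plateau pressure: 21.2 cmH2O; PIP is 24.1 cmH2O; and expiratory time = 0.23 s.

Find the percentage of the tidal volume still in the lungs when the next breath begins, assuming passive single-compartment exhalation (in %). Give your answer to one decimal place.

16.4

Flow: 38 L/min ÷ 60 = 0.6333 L/s.
Vt = flow × Ti = 0.6333 L/s × 0.58 s × 1000 mL/L = 367.31 mL.
R = (PIP − Pplat)/V̇ = (24.1 − 21.2) / 0.6333 = 2.9/0.6333 = 4.579 cmH2O·s/L.
C = Vt/(Pplat − PEEP) = 367.31 / (21.2 − 8) = 367.31/13.2 = 27.827 mL/cmH2O.
τ = R × C = 4.579 × 0.02783 L/cmH2O = 0.1274 s.
Fraction remaining at end-expiration = e^(−Te/τ) = e^(−0.23/0.1274) = 0.1644 → 16.44%.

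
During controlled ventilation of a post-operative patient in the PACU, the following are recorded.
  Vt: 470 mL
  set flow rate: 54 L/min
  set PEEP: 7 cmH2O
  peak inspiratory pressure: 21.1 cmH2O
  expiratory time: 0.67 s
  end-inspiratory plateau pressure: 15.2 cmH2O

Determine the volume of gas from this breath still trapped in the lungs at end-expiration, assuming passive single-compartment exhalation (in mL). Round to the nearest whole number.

79

Flow: 54 L/min ÷ 60 = 0.9 L/s.
R = (PIP − Pplat)/V̇ = (21.1 − 15.2) / 0.9 = 5.9/0.9 = 6.556 cmH2O·s/L.
C = Vt/(Pplat − PEEP) = 470.0 / (15.2 − 7) = 470.0/8.2 = 57.317 mL/cmH2O.
τ = R × C = 6.556 × 0.05732 L/cmH2O = 0.3758 s.
Fraction remaining = e^(−Te/τ) = e^(−0.67/0.3758) = 0.1682.
Trapped volume = 470.0 × 0.1682 = 79.054 mL.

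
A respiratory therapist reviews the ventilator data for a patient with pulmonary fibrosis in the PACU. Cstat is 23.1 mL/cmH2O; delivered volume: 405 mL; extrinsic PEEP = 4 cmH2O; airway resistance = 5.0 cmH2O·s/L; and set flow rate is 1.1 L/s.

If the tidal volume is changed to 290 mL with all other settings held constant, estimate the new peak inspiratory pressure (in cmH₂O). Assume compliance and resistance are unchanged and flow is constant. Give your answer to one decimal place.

22.1

PIP = Vt/C + R·V̇ + PEEP (constant-flow equation of motion).
Only the elastic term changes: ΔPIP = ΔVt / C = (290 − 405) / 23.1 = -4.978 cmH2O.
Original PIP = 405/23.1 + 5.0×1.1 + 4 = 27.032 cmH2O; new PIP = 27.032 + (-4.978) = 22.054 cmH2O.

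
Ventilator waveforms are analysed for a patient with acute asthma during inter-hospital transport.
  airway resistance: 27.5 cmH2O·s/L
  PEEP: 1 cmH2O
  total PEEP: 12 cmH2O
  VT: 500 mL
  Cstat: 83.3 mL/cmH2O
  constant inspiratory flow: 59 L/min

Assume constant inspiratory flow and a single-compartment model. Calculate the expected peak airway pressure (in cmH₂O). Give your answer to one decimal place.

Flow: 59 L/min ÷ 60 = 0.9833 L/s.
Total PEEP = 12 cmH2O (set 1 + intrinsic 11); this is the baseline alveolar pressure.
Equation of motion (constant flow): PIP = Vt/C + R·V̇ + PEEP.
PIP = 500/83.3 + 27.5×0.9833 + 12 = 6.002 + 27.041 + 12 = 45.043 cmH2O.

45.0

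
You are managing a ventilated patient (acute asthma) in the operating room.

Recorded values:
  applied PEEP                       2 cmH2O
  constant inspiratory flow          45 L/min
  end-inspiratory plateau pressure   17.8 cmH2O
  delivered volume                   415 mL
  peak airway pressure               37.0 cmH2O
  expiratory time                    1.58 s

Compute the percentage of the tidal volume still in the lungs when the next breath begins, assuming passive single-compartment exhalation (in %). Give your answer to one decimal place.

Flow: 45 L/min ÷ 60 = 0.75 L/s.
R = (PIP − Pplat)/V̇ = (37.0 − 17.8) / 0.75 = 19.2/0.75 = 25.6 cmH2O·s/L.
C = Vt/(Pplat − PEEP) = 415.0 / (17.8 − 2) = 415.0/15.8 = 26.266 mL/cmH2O.
τ = R × C = 25.6 × 0.02627 L/cmH2O = 0.6725 s.
Fraction remaining at end-expiration = e^(−Te/τ) = e^(−1.58/0.6725) = 0.09542 → 9.542%.

9.5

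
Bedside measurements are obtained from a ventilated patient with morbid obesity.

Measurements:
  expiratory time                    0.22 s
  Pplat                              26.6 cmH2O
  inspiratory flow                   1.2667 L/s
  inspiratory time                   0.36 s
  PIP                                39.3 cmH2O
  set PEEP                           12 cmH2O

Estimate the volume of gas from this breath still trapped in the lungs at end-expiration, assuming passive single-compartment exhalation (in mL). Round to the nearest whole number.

226

Vt = flow × Ti = 1.2667 L/s × 0.36 s × 1000 mL/L = 456.01 mL.
R = (PIP − Pplat)/V̇ = (39.3 − 26.6) / 1.2667 = 12.7/1.2667 = 10.026 cmH2O·s/L.
C = Vt/(Pplat − PEEP) = 456.01 / (26.6 − 12) = 456.01/14.6 = 31.234 mL/cmH2O.
τ = R × C = 10.026 × 0.03123 L/cmH2O = 0.3131 s.
Fraction remaining = e^(−Te/τ) = e^(−0.22/0.3131) = 0.4953.
Trapped volume = 456.01 × 0.4953 = 225.86 mL.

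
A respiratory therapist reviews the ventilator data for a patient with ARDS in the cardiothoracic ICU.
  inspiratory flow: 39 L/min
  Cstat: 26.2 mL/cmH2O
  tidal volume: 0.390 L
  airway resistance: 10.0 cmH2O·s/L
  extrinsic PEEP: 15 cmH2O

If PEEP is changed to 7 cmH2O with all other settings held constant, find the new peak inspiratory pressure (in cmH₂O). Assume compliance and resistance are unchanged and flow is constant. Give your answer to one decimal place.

28.4

Flow: 39 L/min ÷ 60 = 0.65 L/s.
PIP = Vt/C + R·V̇ + PEEP (constant-flow equation of motion).
Only the baseline term changes: ΔPIP = ΔPEEP = 7 − 15 = -8.0 cmH2O.
Original PIP = 390/26.2 + 10.0×0.65 + 15 = 36.385 cmH2O; new PIP = 36.385 + (-8.0) = 28.385 cmH2O.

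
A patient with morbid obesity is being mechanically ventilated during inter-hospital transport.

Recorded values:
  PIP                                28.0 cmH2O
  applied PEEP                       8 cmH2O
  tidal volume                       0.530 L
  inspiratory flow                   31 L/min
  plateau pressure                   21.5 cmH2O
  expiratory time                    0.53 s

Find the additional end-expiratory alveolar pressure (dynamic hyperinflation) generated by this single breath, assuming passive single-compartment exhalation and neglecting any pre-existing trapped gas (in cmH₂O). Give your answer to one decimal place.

4.6

Flow: 31 L/min ÷ 60 = 0.5167 L/s.
R = (PIP − Pplat)/V̇ = (28.0 − 21.5) / 0.5167 = 6.5/0.5167 = 12.58 cmH2O·s/L.
C = Vt/(Pplat − PEEP) = 530.0 / (21.5 − 8) = 530.0/13.5 = 39.259 mL/cmH2O.
τ = R × C = 12.58 × 0.03926 L/cmH2O = 0.4939 s.
Fraction remaining = e^(−Te/τ) = e^(−0.53/0.4939) = 0.3419; trapped volume = 530.0 × 0.3419 = 181.21 mL.
Additional alveolar pressure from trapping ≈ V_trapped / C = 181.21 / 39.259 = 4.616 cmH2O.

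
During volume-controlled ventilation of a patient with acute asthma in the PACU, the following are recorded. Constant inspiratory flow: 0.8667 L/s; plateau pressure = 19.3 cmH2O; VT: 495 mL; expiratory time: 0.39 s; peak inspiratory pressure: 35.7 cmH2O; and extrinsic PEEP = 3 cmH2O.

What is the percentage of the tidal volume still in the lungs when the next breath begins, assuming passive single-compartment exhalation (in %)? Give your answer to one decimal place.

50.7

R = (PIP − Pplat)/V̇ = (35.7 − 19.3) / 0.8667 = 16.4/0.8667 = 18.922 cmH2O·s/L.
C = Vt/(Pplat − PEEP) = 495.0 / (19.3 − 3) = 495.0/16.3 = 30.368 mL/cmH2O.
τ = R × C = 18.922 × 0.03037 L/cmH2O = 0.5747 s.
Fraction remaining at end-expiration = e^(−Te/τ) = e^(−0.39/0.5747) = 0.5073 → 50.73%.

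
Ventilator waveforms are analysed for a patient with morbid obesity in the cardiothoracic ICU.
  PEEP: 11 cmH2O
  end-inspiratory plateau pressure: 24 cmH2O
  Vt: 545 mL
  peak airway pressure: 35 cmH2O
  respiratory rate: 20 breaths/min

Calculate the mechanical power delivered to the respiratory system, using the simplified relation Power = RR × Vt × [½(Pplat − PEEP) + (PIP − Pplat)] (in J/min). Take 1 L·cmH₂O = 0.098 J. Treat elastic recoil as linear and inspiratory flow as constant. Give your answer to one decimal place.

18.7

Per-breath work = Vt × [½(Pplat−PEEP) + (PIP−Pplat)] = 0.545 × [0.5×13.0 + 11.0] = 0.545 × 17.5 = 9.538 L·cmH2O.
Power = 20 × 9.538 = 190.76 L·cmH2O/min.
× 0.098 J/(L·cmH2O) → 18.694 J/min.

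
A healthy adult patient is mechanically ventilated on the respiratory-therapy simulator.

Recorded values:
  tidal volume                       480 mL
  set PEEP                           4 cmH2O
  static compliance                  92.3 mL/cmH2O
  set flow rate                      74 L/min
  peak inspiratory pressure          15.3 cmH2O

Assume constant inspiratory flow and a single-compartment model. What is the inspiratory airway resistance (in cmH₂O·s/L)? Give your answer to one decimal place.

4.9

Flow: 74 L/min ÷ 60 = 1.2333 L/s.
Equation of motion (constant flow): PIP = Vt/C + R·V̇ + PEEP.
R·V̇ = PIP − Vt/C − PEEP = 15.3 − 480/92.3 − 4 = 15.3 − 5.2 − 4 = 6.1 cmH2O.
R = 6.1 / 1.2333 = 4.946 cmH2O·s/L.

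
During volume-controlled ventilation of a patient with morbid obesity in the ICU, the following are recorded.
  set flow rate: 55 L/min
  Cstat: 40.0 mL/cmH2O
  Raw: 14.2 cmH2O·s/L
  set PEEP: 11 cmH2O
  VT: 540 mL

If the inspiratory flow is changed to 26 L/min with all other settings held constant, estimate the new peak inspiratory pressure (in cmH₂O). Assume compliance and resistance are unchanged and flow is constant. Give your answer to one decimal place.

Flow: 55 L/min ÷ 60 = 0.9167 L/s.
New flow: 26 L/min ÷ 60 = 0.4333 L/s.
PIP = Vt/C + R·V̇ + PEEP (constant-flow equation of motion).
Only the resistive term changes: ΔPIP = R × ΔV̇ = 14.2 × (0.4333 − 0.9167) = 14.2 × -0.4834 = -6.864 cmH2O.
Original PIP = 540/40.0 + 14.2×0.9167 + 11 = 37.517 cmH2O; new PIP = 37.517 + (-6.864) = 30.653 cmH2O.

30.7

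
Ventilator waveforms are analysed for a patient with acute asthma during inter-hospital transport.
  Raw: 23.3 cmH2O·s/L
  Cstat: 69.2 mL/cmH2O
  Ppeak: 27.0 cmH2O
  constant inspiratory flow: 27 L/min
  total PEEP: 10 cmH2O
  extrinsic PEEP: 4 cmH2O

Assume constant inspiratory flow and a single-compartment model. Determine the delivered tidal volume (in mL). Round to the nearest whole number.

Flow: 27 L/min ÷ 60 = 0.45 L/s.
Total PEEP = 10 cmH2O (set 4 + intrinsic 6); this is the baseline alveolar pressure.
Equation of motion (constant flow): PIP = Vt/C + R·V̇ + PEEP.
Vt/C = PIP − R·V̇ − PEEP = 27.0 − 10.485 − 10 = 6.515 cmH2O.
Vt = C × 6.515 = 69.2 × 6.515 = 450.84 mL.

451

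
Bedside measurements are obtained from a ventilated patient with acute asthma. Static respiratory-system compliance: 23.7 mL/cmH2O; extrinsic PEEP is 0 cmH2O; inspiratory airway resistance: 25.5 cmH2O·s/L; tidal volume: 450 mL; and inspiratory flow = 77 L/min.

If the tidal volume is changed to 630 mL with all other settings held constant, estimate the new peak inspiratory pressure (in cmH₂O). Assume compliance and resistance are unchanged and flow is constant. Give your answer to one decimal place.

59.3

Flow: 77 L/min ÷ 60 = 1.2833 L/s.
PIP = Vt/C + R·V̇ + PEEP (constant-flow equation of motion).
Only the elastic term changes: ΔPIP = ΔVt / C = (630 − 450) / 23.7 = 7.595 cmH2O.
Original PIP = 450/23.7 + 25.5×1.2833 + 0 = 51.711 cmH2O; new PIP = 51.711 + (7.595) = 59.306 cmH2O.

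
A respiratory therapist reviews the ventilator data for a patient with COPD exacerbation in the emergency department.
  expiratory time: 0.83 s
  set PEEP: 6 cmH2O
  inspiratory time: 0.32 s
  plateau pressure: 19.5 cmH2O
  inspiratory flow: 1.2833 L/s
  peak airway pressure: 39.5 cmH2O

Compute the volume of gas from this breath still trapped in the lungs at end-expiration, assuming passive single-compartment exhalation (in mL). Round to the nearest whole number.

71

Vt = flow × Ti = 1.2833 L/s × 0.32 s × 1000 mL/L = 410.66 mL.
R = (PIP − Pplat)/V̇ = (39.5 − 19.5) / 1.2833 = 20.0/1.2833 = 15.585 cmH2O·s/L.
C = Vt/(Pplat − PEEP) = 410.66 / (19.5 − 6) = 410.66/13.5 = 30.419 mL/cmH2O.
τ = R × C = 15.585 × 0.03042 L/cmH2O = 0.4741 s.
Fraction remaining = e^(−Te/τ) = e^(−0.83/0.4741) = 0.1737.
Trapped volume = 410.66 × 0.1737 = 71.332 mL.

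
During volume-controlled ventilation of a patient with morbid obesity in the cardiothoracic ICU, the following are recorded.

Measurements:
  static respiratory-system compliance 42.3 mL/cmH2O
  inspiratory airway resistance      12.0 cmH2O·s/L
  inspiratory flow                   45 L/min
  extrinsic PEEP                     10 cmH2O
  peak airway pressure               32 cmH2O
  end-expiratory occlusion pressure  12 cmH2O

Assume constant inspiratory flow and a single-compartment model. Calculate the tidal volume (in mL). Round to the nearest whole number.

465

Flow: 45 L/min ÷ 60 = 0.75 L/s.
Total PEEP = 12 cmH2O (set 10 + intrinsic 2); this is the baseline alveolar pressure.
Equation of motion (constant flow): PIP = Vt/C + R·V̇ + PEEP.
Vt/C = PIP − R·V̇ − PEEP = 32 − 9.0 − 12 = 11.0 cmH2O.
Vt = C × 11.0 = 42.3 × 11.0 = 465.3 mL.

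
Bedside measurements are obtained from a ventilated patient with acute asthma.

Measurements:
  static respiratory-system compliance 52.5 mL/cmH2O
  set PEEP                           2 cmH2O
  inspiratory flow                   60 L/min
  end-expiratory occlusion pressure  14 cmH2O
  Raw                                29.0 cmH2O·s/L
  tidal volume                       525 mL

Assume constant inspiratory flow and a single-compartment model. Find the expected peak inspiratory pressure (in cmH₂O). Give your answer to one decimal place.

53.0

Flow: 60 L/min ÷ 60 = 1 L/s.
Total PEEP = 14 cmH2O (set 2 + intrinsic 12); this is the baseline alveolar pressure.
Equation of motion (constant flow): PIP = Vt/C + R·V̇ + PEEP.
PIP = 525/52.5 + 29.0×1 + 14 = 10.0 + 29.0 + 14 = 53.0 cmH2O.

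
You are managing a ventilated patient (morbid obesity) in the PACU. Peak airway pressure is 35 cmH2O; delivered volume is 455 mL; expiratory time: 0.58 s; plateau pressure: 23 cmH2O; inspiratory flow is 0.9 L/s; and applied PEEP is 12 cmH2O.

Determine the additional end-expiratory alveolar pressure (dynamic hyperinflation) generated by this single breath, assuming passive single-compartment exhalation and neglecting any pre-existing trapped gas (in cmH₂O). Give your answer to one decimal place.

R = (PIP − Pplat)/V̇ = (35 − 23) / 0.9 = 12.0/0.9 = 13.333 cmH2O·s/L.
C = Vt/(Pplat − PEEP) = 455.0 / (23 − 12) = 455.0/11.0 = 41.364 mL/cmH2O.
τ = R × C = 13.333 × 0.04136 L/cmH2O = 0.5515 s.
Fraction remaining = e^(−Te/τ) = e^(−0.58/0.5515) = 0.3494; trapped volume = 455.0 × 0.3494 = 158.98 mL.
Additional alveolar pressure from trapping ≈ V_trapped / C = 158.98 / 41.364 = 3.843 cmH2O.

3.8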